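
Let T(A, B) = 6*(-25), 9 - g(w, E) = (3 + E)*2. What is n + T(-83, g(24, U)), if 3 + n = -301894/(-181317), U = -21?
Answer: -27439607/181317 ≈ -151.33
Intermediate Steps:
n = -242057/181317 (n = -3 - 301894/(-181317) = -3 - 301894*(-1/181317) = -3 + 301894/181317 = -242057/181317 ≈ -1.3350)
g(w, E) = 3 - 2*E (g(w, E) = 9 - (3 + E)*2 = 9 - (6 + 2*E) = 9 + (-6 - 2*E) = 3 - 2*E)
T(A, B) = -150
n + T(-83, g(24, U)) = -242057/181317 - 150 = -27439607/181317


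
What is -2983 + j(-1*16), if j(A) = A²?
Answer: -2727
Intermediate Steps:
-2983 + j(-1*16) = -2983 + (-1*16)² = -2983 + (-16)² = -2983 + 256 = -2727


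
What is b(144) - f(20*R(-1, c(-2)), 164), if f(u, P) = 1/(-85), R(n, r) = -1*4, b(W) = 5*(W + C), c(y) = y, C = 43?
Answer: 79476/85 ≈ 935.01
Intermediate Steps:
b(W) = 215 + 5*W (b(W) = 5*(W + 43) = 5*(43 + W) = 215 + 5*W)
R(n, r) = -4
f(u, P) = -1/85
b(144) - f(20*R(-1, c(-2)), 164) = (215 + 5*144) - 1*(-1/85) = (215 + 720) + 1/85 = 935 + 1/85 = 79476/85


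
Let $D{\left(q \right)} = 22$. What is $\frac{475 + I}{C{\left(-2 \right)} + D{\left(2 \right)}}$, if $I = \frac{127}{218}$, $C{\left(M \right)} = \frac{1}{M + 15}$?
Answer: $\frac{192543}{8938} \approx 21.542$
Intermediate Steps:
$C{\left(M \right)} = \frac{1}{15 + M}$
$I = \frac{127}{218}$ ($I = 127 \cdot \frac{1}{218} = \frac{127}{218} \approx 0.58257$)
$\frac{475 + I}{C{\left(-2 \right)} + D{\left(2 \right)}} = \frac{475 + \frac{127}{218}}{\frac{1}{15 - 2} + 22} = \frac{103677}{218 \left(\frac{1}{13} + 22\right)} = \frac{103677}{218 \cdot \frac{287}{13}} = \frac{103677}{218} \cdot \frac{13}{287} = \frac{192543}{8938}$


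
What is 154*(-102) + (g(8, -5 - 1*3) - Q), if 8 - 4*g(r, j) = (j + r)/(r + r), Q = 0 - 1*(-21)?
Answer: -15727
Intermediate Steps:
Q = 21 (Q = 0 + 21 = 21)
g(r, j) = 2 - (j + r)/(8*r) (g(r, j) = 2 - (j + r)/(4*(r + r)) = 2 - (j + r)/(4*(2*r)) = 2 - (j + r)*1/(2*r)/4 = 2 - (j + r)/(8*r))
154*(-102) + (g(8, -5 - 1*3) - Q) = 154*(-102) + ((1/8)*(-(-5 - 1*3) + 15*8)/8 - 1*21) = -15708 + ((1/8)*(1/8)*(-(-5 - 3) + 120) - 21) = -15708 + ((1/8)*(1/8)*(-1*(-8) + 120) - 21) = -15708 + ((1/8)*(1/8)*(8 + 120) - 21) = -15708 + ((1/8)*(1/8)*128 - 21) = -15708 + (2 - 21) = -15708 - 19 = -15727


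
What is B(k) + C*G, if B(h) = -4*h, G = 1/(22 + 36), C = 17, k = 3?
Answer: -679/58 ≈ -11.707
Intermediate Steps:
G = 1/58 ≈ 0.017241
B(k) + C*G = -4*3 + 17*(1/58) = -12 + 17/58 = -679/58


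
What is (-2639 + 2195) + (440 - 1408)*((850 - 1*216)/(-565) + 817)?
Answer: -446470788/565 ≈ -7.9021e+5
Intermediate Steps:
(-2639 + 2195) + (440 - 1408)*((850 - 1*216)/(-565) + 817) = -444 - 968*((850 - 216)*(-1/565) + 817) = -444 - 968*(634*(-1/565) + 817) = -444 - 968*(-634/565 + 817) = -444 - 968*460971/565 = -444 - 446219928/565 = -446470788/565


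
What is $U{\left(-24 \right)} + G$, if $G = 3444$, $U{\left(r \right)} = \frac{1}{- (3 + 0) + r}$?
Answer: $\frac{92987}{27} \approx 3444.0$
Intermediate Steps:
$U{\left(r \right)} = \frac{1}{-3 + r}$ ($U{\left(r \right)} = \frac{1}{\left(-1\right) 3 + r} = \frac{1}{-3 + r}$)
$U{\left(-24 \right)} + G = \frac{1}{-3 - 24} + 3444 = \frac{1}{-27} + 3444 = - \frac{1}{27} + 3444 = \frac{92987}{27}$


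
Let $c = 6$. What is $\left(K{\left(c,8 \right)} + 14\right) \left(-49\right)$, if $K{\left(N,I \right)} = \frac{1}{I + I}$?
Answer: $- \frac{11025}{16} \approx -689.06$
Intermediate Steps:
$K{\left(N,I \right)} = \frac{1}{2 I}$
$\left(K{\left(c,8 \right)} + 14\right) \left(-49\right) = \left(\frac{1}{2 \cdot 8} + 14\right) \left(-49\right) = \left(\frac{1}{2} \cdot \frac{1}{8} + 14\right) \left(-49\right) = \left(\frac{1}{16} + 14\right) \left(-49\right) = \frac{225}{16} \left(-49\right) = - \frac{11025}{16}$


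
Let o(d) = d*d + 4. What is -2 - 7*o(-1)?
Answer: -37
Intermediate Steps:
o(d) = 4 + d**2 (o(d) = d**2 + 4 = 4 + d**2)
-2 - 7*o(-1) = -2 - 7*(4 + (-1)**2) = -2 - 7*(4 + 1) = -2 - 7*5 = -2 - 35 = -37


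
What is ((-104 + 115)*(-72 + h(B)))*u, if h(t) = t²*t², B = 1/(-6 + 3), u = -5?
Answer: 320705/81 ≈ 3959.3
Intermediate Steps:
B = -⅓ (B = 1/(-3) = -⅓ ≈ -0.33333)
h(t) = t⁴
((-104 + 115)*(-72 + h(B)))*u = ((-104 + 115)*(-72 + (-⅓)⁴))*(-5) = (11*(-72 + 1/81))*(-5) = (11*(-5831/81))*(-5) = -64141/81*(-5) = 320705/81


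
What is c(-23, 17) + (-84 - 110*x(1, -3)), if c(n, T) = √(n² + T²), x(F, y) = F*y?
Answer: 246 + √818 ≈ 274.60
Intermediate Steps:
c(n, T) = √(T² + n²)
c(-23, 17) + (-84 - 110*x(1, -3)) = √(17² + (-23)²) + (-84 - 110*(-3)) = √(289 + 529) + (-84 - 110*(-3)) = √818 + (-84 + 330) = √818 + 246 = 246 + √818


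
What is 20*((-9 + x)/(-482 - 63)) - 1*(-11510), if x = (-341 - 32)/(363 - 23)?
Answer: 106643583/9265 ≈ 11510.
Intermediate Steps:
x = -373/340 ≈ -1.0971
20*((-9 + x)/(-482 - 63)) - 1*(-11510) = 20*((-9 - 373/340)/(-482 - 63)) - 1*(-11510) = 20*(-3433/340/(-545)) + 11510 = 20*(-3433/340*(-1/545)) + 11510 = 20*(3433/185300) + 11510 = 3433/9265 + 11510 = 106643583/9265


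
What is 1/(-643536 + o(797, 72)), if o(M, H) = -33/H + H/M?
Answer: -19128/12309563647 ≈ -1.5539e-6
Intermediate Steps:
1/(-643536 + o(797, 72)) = 1/(-643536 + (-33/72 + 72/797)) = 1/(-643536 + (-33*1/72 + 72*(1/797))) = 1/(-643536 + (-11/24 + 72/797)) = 1/(-643536 - 7039/19128) = 1/(-12309563647/19128) = -19128/12309563647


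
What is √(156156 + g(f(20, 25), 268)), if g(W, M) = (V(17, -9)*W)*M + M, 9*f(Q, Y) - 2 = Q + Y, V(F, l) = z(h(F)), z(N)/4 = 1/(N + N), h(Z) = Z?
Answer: 4*√25455443/51 ≈ 395.71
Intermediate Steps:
z(N) = 2/N (z(N) = 4/(N + N) = 4/((2*N)) = 4*(1/(2*N)) = 2/N)
V(F, l) = 2/F
f(Q, Y) = 2/9 + Q/9 + Y/9 (f(Q, Y) = 2/9 + (Q + Y)/9 = 2/9 + (Q/9 + Y/9) = 2/9 + Q/9 + Y/9)
g(W, M) = M + 2*M*W/17 (g(W, M) = ((2/17)*W)*M + M = ((2*(1/17))*W)*M + M = (2*W/17)*M + M = 2*M*W/17 + M = M + 2*M*W/17)
√(156156 + g(f(20, 25), 268)) = √(156156 + (1/17)*268*(17 + 2*(2/9 + (⅑)*20 + (⅑)*25))) = √(156156 + (1/17)*268*(17 + 2*(2/9 + 20/9 + 25/9))) = √(156156 + (1/17)*268*(17 + 2*(47/9))) = √(156156 + (1/17)*268*(17 + 94/9)) = √(156156 + (1/17)*268*(247/9)) = √(156156 + 66196/153) = √(23958064/153) = 4*√25455443/51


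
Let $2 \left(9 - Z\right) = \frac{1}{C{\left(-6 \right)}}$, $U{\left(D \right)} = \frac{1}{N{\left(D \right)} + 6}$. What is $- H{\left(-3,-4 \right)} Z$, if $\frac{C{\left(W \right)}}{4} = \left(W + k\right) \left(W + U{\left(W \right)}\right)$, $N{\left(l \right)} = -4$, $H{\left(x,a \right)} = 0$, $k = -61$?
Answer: $0$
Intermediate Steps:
$U{\left(D \right)} = \frac{1}{2}$ ($U{\left(D \right)} = \frac{1}{-4 + 6} = \frac{1}{2}$)
$C{\left(W \right)} = 4 \left(\frac{1}{2} + W\right) \left(-61 + W\right)$ ($C{\left(W \right)} = 4 \left(W - 61\right) \left(W + \frac{1}{2}\right) = 4 \left(-61 + W\right) \left(\frac{1}{2} + W\right) = 4 \left(\frac{1}{2} + W\right) \left(-61 + W\right)$)
$Z = \frac{26531}{2948}$ ($Z = 9 - \frac{1}{2 \left(-122 - -1452 + 4 \left(-6\right)^{2}\right)} = 9 - \frac{1}{2 \left(-122 + 1452 + 4 \cdot 36\right)} = 9 - \frac{1}{2 \left(-122 + 1452 + 144\right)} = 9 - \frac{1}{2 \cdot 1474} = 9 - \frac{1}{2948} = \frac{26531}{2948} \approx 8.9997$)
$- H{\left(-3,-4 \right)} Z = \left(-1\right) 0 \cdot \frac{26531}{2948} = 0 \cdot \frac{26531}{2948} = 0$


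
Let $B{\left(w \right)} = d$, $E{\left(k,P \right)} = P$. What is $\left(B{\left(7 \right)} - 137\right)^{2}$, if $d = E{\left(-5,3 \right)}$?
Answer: $17956$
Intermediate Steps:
$d = 3$
$B{\left(w \right)} = 3$
$\left(B{\left(7 \right)} - 137\right)^{2} = \left(3 - 137\right)^{2} = \left(-134\right)^{2} = 17956$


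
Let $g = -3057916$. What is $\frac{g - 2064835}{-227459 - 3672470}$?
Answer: $\frac{5122751}{3899929} \approx 1.3135$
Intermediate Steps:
$\frac{g - 2064835}{-227459 - 3672470} = \frac{-3057916 - 2064835}{-227459 - 3672470} = - \frac{5122751}{-3899929} = \left(-5122751\right) \left(- \frac{1}{3899929}\right) = \frac{5122751}{3899929}$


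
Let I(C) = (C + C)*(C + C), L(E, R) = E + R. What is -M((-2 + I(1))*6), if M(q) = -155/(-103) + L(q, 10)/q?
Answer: -2063/618 ≈ -3.3382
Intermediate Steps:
I(C) = 4*C² (I(C) = (2*C)*(2*C) = 4*C²)
M(q) = 155/103 + (10 + q)/q (M(q) = -155/(-103) + (q + 10)/q = -155*(-1/103) + (10 + q)/q = 155/103 + (10 + q)/q)
-M((-2 + I(1))*6) = -(258/103 + 10/(((-2 + 4*1²)*6))) = -(258/103 + 10/(((-2 + 4*1)*6))) = -(258/103 + 10/(((-2 + 4)*6))) = -(258/103 + 10/((2*6))) = -(258/103 + 10/12) = -(258/103 + 10*(1/12)) = -(258/103 + ⅚) = -1*2063/618 = -2063/618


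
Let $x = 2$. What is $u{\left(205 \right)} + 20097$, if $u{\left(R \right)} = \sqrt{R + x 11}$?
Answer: $20097 + \sqrt{227} \approx 20112.0$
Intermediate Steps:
$u{\left(R \right)} = \sqrt{22 + R}$ ($u{\left(R \right)} = \sqrt{R + 2 \cdot 11} = \sqrt{R + 22} = \sqrt{22 + R}$)
$u{\left(205 \right)} + 20097 = \sqrt{22 + 205} + 20097 = \sqrt{227} + 20097 = 20097 + \sqrt{227}$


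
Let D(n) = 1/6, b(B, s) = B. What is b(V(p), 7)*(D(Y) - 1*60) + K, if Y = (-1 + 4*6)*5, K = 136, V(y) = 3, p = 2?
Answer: -87/2 ≈ -43.500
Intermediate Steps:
Y = 115 (Y = (-1 + 24)*5 = 23*5 = 115)
D(n) = ⅙
b(V(p), 7)*(D(Y) - 1*60) + K = 3*(⅙ - 1*60) + 136 = 3*(⅙ - 60) + 136 = 3*(-359/6) + 136 = -359/2 + 136 = -87/2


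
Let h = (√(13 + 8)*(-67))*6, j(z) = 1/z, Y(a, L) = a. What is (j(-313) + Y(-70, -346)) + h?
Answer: -21911/313 - 402*√21 ≈ -1912.2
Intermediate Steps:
h = -402*√21 (h = (√21*(-67))*6 = -67*√21*6 = -402*√21 ≈ -1842.2)
(j(-313) + Y(-70, -346)) + h = (1/(-313) - 70) - 402*√21 = (-1/313 - 70) - 402*√21 = -21911/313 - 402*√21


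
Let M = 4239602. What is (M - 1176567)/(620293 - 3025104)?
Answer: -3063035/2404811 ≈ -1.2737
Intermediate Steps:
(M - 1176567)/(620293 - 3025104) = (4239602 - 1176567)/(620293 - 3025104) = 3063035/(-2404811) = 3063035*(-1/2404811) = -3063035/2404811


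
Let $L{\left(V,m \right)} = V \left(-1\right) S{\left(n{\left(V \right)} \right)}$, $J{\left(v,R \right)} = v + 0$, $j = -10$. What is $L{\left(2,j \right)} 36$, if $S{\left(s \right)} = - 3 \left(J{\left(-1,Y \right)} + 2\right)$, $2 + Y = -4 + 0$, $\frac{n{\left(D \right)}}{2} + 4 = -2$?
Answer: $216$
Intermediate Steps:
$n{\left(D \right)} = -12$ ($n{\left(D \right)} = -8 + 2 \left(-2\right) = -8 - 4 = -12$)
$Y = -6$ ($Y = -2 + \left(-4 + 0\right) = -2 - 4 = -6$)
$J{\left(v,R \right)} = v$
$S{\left(s \right)} = -3$ ($S{\left(s \right)} = - 3 \left(-1 + 2\right) = \left(-3\right) 1 = -3$)
$L{\left(V,m \right)} = 3 V$ ($L{\left(V,m \right)} = V \left(-1\right) \left(-3\right) = - V \left(-3\right) = 3 V$)
$L{\left(2,j \right)} 36 = 3 \cdot 2 \cdot 36 = 6 \cdot 36 = 216$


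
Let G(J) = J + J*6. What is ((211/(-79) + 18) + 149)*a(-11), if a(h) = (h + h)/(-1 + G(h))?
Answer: 142802/3081 ≈ 46.349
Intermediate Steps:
G(J) = 7*J (G(J) = J + 6*J = 7*J)
a(h) = 2*h/(-1 + 7*h) (a(h) = (h + h)/(-1 + 7*h) = (2*h)/(-1 + 7*h) = 2*h/(-1 + 7*h))
((211/(-79) + 18) + 149)*a(-11) = ((211/(-79) + 18) + 149)*(2*(-11)/(-1 + 7*(-11))) = ((211*(-1/79) + 18) + 149)*(2*(-11)/(-1 - 77)) = ((-211/79 + 18) + 149)*(2*(-11)/(-78)) = (1211/79 + 149)*(2*(-11)*(-1/78)) = (12982/79)*(11/39) = 142802/3081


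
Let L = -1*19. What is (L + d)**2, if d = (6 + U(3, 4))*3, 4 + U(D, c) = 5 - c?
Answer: 100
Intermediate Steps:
U(D, c) = 1 - c (U(D, c) = -4 + (5 - c) = 1 - c)
L = -19
d = 9 (d = (6 + (1 - 1*4))*3 = (6 + (1 - 4))*3 = (6 - 3)*3 = 3*3 = 9)
(L + d)**2 = (-19 + 9)**2 = (-10)**2 = 100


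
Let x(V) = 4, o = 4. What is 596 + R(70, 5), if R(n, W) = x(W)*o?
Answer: 612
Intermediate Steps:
R(n, W) = 16 (R(n, W) = 4*4 = 16)
596 + R(70, 5) = 596 + 16 = 612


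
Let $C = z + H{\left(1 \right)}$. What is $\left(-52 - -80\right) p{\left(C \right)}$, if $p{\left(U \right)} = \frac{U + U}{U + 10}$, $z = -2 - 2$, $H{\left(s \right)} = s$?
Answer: $-24$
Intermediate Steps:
$z = -4$
$C = -3$ ($C = -4 + 1 = -3$)
$p{\left(U \right)} = \frac{2 U}{10 + U}$
$\left(-52 - -80\right) p{\left(C \right)} = \left(-52 - -80\right) 2 \left(-3\right) \frac{1}{10 - 3} = \left(-52 + 80\right) 2 \left(-3\right) \frac{1}{7} = 28 \cdot 2 \left(-3\right) \frac{1}{7} = 28 \left(- \frac{6}{7}\right) = -24$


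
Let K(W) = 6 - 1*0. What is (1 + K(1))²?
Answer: 49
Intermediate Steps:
K(W) = 6 (K(W) = 6 + 0 = 6)
(1 + K(1))² = (1 + 6)² = 7² = 49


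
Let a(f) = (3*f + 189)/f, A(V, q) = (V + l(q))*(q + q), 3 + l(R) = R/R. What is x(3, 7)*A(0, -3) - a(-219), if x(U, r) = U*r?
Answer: 18240/73 ≈ 249.86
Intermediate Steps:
l(R) = -2 (l(R) = -3 + R/R = -3 + 1 = -2)
A(V, q) = 2*q*(-2 + V) (A(V, q) = (V - 2)*(q + q) = (-2 + V)*(2*q) = 2*q*(-2 + V))
a(f) = (189 + 3*f)/f
x(3, 7)*A(0, -3) - a(-219) = (3*7)*(2*(-3)*(-2 + 0)) - (3 + 189/(-219)) = 21*(2*(-3)*(-2)) - (3 + 189*(-1/219)) = 21*12 - (3 - 63/73) = 252 - 1*156/73 = 252 - 156/73 = 18240/73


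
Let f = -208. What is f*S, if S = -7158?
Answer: 1488864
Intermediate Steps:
f*S = -208*(-7158) = 1488864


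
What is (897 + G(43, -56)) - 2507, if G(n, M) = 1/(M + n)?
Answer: -20931/13 ≈ -1610.1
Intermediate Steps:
(897 + G(43, -56)) - 2507 = (897 + 1/(-56 + 43)) - 2507 = (897 + 1/(-13)) - 2507 = (897 - 1/13) - 2507 = 11660/13 - 2507 = -20931/13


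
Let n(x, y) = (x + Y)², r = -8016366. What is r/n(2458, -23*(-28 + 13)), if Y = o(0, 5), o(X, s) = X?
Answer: -4008183/3020882 ≈ -1.3268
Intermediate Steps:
Y = 0
n(x, y) = x² (n(x, y) = (x + 0)² = x²)
r/n(2458, -23*(-28 + 13)) = -8016366/(2458²) = -8016366/6041764 = -8016366*1/6041764 = -4008183/3020882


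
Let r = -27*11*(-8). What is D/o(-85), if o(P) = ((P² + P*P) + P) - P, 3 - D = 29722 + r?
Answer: -6419/2890 ≈ -2.2211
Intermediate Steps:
r = 2376 (r = -297*(-8) = 2376)
D = -32095 (D = 3 - (29722 + 2376) = 3 - 1*32098 = 3 - 32098 = -32095)
o(P) = 2*P² (o(P) = ((P² + P²) + P) - P = (2*P² + P) - P = (P + 2*P²) - P = 2*P²)
D/o(-85) = -32095/(2*(-85)²) = -32095/(2*7225) = -32095/14450 = -32095*1/14450 = -6419/2890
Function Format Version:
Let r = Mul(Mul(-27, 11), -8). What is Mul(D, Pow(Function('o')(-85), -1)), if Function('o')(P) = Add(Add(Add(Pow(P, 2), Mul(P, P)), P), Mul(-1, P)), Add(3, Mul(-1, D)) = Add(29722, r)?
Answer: Rational(-6419, 2890) ≈ -2.2211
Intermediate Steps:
r = 2376 (r = Mul(-297, -8) = 2376)
D = -32095 (D = Add(3, Mul(-1, Add(29722, 2376))) = Add(3, Mul(-1, 32098)) = Add(3, -32098) = -32095)
Function('o')(P) = Mul(2, Pow(P, 2)) (Function('o')(P) = Add(Add(Add(Pow(P, 2), Pow(P, 2)), P), Mul(-1, P)) = Add(Add(Mul(2, Pow(P, 2)), P), Mul(-1, P)) = Add(Add(P, Mul(2, Pow(P, 2))), Mul(-1, P)) = Mul(2, Pow(P, 2)))
Mul(D, Pow(Function('o')(-85), -1)) = Mul(-32095, Pow(Mul(2, Pow(-85, 2)), -1)) = Mul(-32095, Pow(Mul(2, 7225), -1)) = Mul(-32095, Pow(14450, -1)) = Mul(-32095, Rational(1, 14450)) = Rational(-6419, 2890)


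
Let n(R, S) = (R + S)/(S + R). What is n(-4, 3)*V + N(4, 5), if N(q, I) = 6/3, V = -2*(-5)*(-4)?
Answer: -38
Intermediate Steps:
n(R, S) = 1 (n(R, S) = (R + S)/(R + S) = 1)
V = -40 (V = 10*(-4) = -40)
N(q, I) = 2 (N(q, I) = 6*(1/3) = 2)
n(-4, 3)*V + N(4, 5) = 1*(-40) + 2 = -40 + 2 = -38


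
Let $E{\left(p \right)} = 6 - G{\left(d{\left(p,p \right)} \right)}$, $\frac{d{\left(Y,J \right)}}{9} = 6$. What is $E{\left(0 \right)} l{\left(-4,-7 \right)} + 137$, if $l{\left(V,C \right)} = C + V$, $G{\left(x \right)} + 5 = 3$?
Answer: $49$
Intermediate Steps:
$d{\left(Y,J \right)} = 54$ ($d{\left(Y,J \right)} = 9 \cdot 6 = 54$)
$G{\left(x \right)} = -2$ ($G{\left(x \right)} = -5 + 3 = -2$)
$E{\left(p \right)} = 8$ ($E{\left(p \right)} = 6 - -2 = 6 + 2 = 8$)
$E{\left(0 \right)} l{\left(-4,-7 \right)} + 137 = 8 \left(-7 - 4\right) + 137 = 8 \left(-11\right) + 137 = -88 + 137 = 49$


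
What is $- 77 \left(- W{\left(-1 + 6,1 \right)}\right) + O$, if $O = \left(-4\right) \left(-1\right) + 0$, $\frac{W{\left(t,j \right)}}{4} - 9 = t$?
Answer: $4316$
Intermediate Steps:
$W{\left(t,j \right)} = 36 + 4 t$
$O = 4$ ($O = 4 + 0 = 4$)
$- 77 \left(- W{\left(-1 + 6,1 \right)}\right) + O = - 77 \left(- (36 + 4 \left(-1 + 6\right))\right) + 4 = - 77 \left(- (36 + 4 \cdot 5)\right) + 4 = - 77 \left(- (36 + 20)\right) + 4 = - 77 \left(\left(-1\right) 56\right) + 4 = \left(-77\right) \left(-56\right) + 4 = 4312 + 4 = 4316$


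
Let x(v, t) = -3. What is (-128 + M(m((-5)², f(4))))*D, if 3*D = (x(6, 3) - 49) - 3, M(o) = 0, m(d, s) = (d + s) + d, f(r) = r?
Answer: 7040/3 ≈ 2346.7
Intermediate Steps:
m(d, s) = s + 2*d
D = -55/3 (D = ((-3 - 49) - 3)/3 = (-52 - 3)/3 = (⅓)*(-55) = -55/3 ≈ -18.333)
(-128 + M(m((-5)², f(4))))*D = (-128 + 0)*(-55/3) = -128*(-55/3) = 7040/3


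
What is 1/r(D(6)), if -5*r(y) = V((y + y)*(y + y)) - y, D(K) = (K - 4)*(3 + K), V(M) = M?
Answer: -5/1278 ≈ -0.0039124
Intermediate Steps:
D(K) = (-4 + K)*(3 + K)
r(y) = -4*y**2/5 + y/5 (r(y) = -((y + y)*(y + y) - y)/5 = -((2*y)*(2*y) - y)/5 = -(4*y**2 - y)/5 = -(-y + 4*y**2)/5 = -4*y**2/5 + y/5)
1/r(D(6)) = 1/((-12 + 6**2 - 1*6)*(1 - 4*(-12 + 6**2 - 1*6))/5) = 1/((-12 + 36 - 6)*(1 - 4*(-12 + 36 - 6))/5) = 1/((1/5)*18*(1 - 4*18)) = 1/((1/5)*18*(1 - 72)) = 1/((1/5)*18*(-71)) = 1/(-1278/5) = -5/1278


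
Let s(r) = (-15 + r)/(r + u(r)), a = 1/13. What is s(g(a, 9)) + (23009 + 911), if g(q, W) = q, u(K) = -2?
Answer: 598194/25 ≈ 23928.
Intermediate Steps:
a = 1/13 ≈ 0.076923
s(r) = (-15 + r)/(-2 + r) (s(r) = (-15 + r)/(r - 2) = (-15 + r)/(-2 + r))
s(g(a, 9)) + (23009 + 911) = (-15 + 1/13)/(-2 + 1/13) + (23009 + 911) = -194/13/(-25/13) + 23920 = -13/25*(-194/13) + 23920 = 194/25 + 23920 = 598194/25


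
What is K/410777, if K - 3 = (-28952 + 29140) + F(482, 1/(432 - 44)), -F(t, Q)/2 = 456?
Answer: -721/410777 ≈ -0.0017552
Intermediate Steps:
F(t, Q) = -912 (F(t, Q) = -2*456 = -912)
K = -721 (K = 3 + ((-28952 + 29140) - 912) = 3 + (188 - 912) = 3 - 724 = -721)
K/410777 = -721/410777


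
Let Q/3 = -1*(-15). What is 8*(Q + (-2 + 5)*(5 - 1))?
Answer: 456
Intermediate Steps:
Q = 45 (Q = 3*(-1*(-15)) = 3*15 = 45)
8*(Q + (-2 + 5)*(5 - 1)) = 8*(45 + (-2 + 5)*(5 - 1)) = 8*(45 + 3*4) = 8*(45 + 12) = 8*57 = 456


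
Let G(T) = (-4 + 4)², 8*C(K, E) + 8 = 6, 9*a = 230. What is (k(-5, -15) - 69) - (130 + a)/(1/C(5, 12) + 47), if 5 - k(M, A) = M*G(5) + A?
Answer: -20363/387 ≈ -52.618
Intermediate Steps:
a = 230/9 (a = (⅑)*230 = 230/9 ≈ 25.556)
C(K, E) = -¼ (C(K, E) = -1 + (⅛)*6 = -1 + ¾ = -¼)
G(T) = 0 (G(T) = 0² = 0)
k(M, A) = 5 - A (k(M, A) = 5 - (M*0 + A) = 5 - (0 + A) = 5 - A)
(k(-5, -15) - 69) - (130 + a)/(1/C(5, 12) + 47) = ((5 - 1*(-15)) - 69) - (130 + 230/9)/(1/(-¼) + 47) = ((5 + 15) - 69) - 1400/(9*(-4 + 47)) = (20 - 69) - 1400/(9*43) = -49 - 1400/(9*43) = -49 - 1*1400/387 = -49 - 1400/387 = -20363/387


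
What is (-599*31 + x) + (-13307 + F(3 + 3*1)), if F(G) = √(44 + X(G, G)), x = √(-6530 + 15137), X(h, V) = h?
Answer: -31876 + √8607 + 5*√2 ≈ -31776.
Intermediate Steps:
x = √8607 ≈ 92.774
F(G) = √(44 + G)
(-599*31 + x) + (-13307 + F(3 + 3*1)) = (-599*31 + √8607) + (-13307 + √(44 + (3 + 3*1))) = (-18569 + √8607) + (-13307 + √(44 + (3 + 3))) = (-18569 + √8607) + (-13307 + √(44 + 6)) = (-18569 + √8607) + (-13307 + √50) = (-18569 + √8607) + (-13307 + 5*√2) = -31876 + √8607 + 5*√2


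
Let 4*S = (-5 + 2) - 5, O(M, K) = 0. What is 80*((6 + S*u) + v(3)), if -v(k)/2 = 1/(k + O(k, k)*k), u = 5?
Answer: -1120/3 ≈ -373.33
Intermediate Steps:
S = -2 (S = ((-5 + 2) - 5)/4 = (-3 - 5)/4 = (1/4)*(-8) = -2)
v(k) = -2/k (v(k) = -2/(k + 0*k) = -2/(k + 0) = -2/k)
80*((6 + S*u) + v(3)) = 80*((6 - 2*5) - 2/3) = 80*((6 - 10) - 2*1/3) = 80*(-4 - 2/3) = 80*(-14/3) = -1120/3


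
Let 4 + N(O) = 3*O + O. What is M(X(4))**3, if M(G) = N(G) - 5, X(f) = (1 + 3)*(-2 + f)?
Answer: 12167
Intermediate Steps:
X(f) = -8 + 4*f (X(f) = 4*(-2 + f) = -8 + 4*f)
N(O) = -4 + 4*O (N(O) = -4 + (3*O + O) = -4 + 4*O)
M(G) = -9 + 4*G (M(G) = (-4 + 4*G) - 5 = -9 + 4*G)
M(X(4))**3 = (-9 + 4*(-8 + 4*4))**3 = (-9 + 4*(-8 + 16))**3 = (-9 + 4*8)**3 = (-9 + 32)**3 = 23**3 = 12167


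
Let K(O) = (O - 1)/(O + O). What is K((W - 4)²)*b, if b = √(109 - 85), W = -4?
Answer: 63*√6/64 ≈ 2.4112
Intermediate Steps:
K(O) = (-1 + O)/(2*O) (K(O) = (-1 + O)/((2*O)) = (-1 + O)*(1/(2*O)) = (-1 + O)/(2*O))
b = 2*√6 (b = √24 = 2*√6 ≈ 4.8990)
K((W - 4)²)*b = ((-1 + (-4 - 4)²)/(2*((-4 - 4)²)))*(2*√6) = ((-1 + (-8)²)/(2*((-8)²)))*(2*√6) = ((½)*(-1 + 64)/64)*(2*√6) = ((½)*(1/64)*63)*(2*√6) = 63*(2*√6)/128 = 63*√6/64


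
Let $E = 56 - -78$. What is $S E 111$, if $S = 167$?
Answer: $2483958$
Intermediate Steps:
$E = 134$ ($E = 56 + 78 = 134$)
$S E 111 = 167 \cdot 134 \cdot 111 = 22378 \cdot 111 = 2483958$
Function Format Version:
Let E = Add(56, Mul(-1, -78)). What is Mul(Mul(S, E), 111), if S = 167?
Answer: 2483958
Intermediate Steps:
E = 134 (E = Add(56, 78) = 134)
Mul(Mul(S, E), 111) = Mul(Mul(167, 134), 111) = Mul(22378, 111) = 2483958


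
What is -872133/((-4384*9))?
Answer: 290711/13152 ≈ 22.104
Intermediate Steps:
-872133/((-4384*9)) = -872133/(-39456) = -872133*(-1/39456) = 290711/13152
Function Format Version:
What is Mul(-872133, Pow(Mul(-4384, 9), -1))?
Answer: Rational(290711, 13152) ≈ 22.104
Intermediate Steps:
Mul(-872133, Pow(Mul(-4384, 9), -1)) = Mul(-872133, Pow(-39456, -1)) = Mul(-872133, Rational(-1, 39456)) = Rational(290711, 13152)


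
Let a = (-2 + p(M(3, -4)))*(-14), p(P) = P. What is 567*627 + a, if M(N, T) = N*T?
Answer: 355705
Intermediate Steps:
a = 196 (a = (-2 + 3*(-4))*(-14) = (-2 - 12)*(-14) = -14*(-14) = 196)
567*627 + a = 567*627 + 196 = 355509 + 196 = 355705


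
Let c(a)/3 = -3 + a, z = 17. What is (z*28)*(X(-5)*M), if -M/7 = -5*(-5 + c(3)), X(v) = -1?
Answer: 83300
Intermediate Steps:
c(a) = -9 + 3*a (c(a) = 3*(-3 + a) = -9 + 3*a)
M = -175 (M = -(-35)*(-5 + (-9 + 3*3)) = -(-35)*(-5 + (-9 + 9)) = -(-35)*(-5 + 0) = -(-35)*(-5) = -7*25 = -175)
(z*28)*(X(-5)*M) = (17*28)*(-1*(-175)) = 476*175 = 83300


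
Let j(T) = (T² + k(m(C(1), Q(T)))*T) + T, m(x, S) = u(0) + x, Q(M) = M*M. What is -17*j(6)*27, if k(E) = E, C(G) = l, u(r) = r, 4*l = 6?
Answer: -23409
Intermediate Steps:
l = 3/2 (l = (¼)*6 = 3/2 ≈ 1.5000)
C(G) = 3/2
Q(M) = M²
m(x, S) = x (m(x, S) = 0 + x = x)
j(T) = T² + 5*T/2 (j(T) = (T² + 3*T/2) + T = T² + 5*T/2)
-17*j(6)*27 = -17*6*(5 + 2*6)/2*27 = -17*6*(5 + 12)/2*27 = -17*6*17/2*27 = -17*51*27 = -867*27 = -23409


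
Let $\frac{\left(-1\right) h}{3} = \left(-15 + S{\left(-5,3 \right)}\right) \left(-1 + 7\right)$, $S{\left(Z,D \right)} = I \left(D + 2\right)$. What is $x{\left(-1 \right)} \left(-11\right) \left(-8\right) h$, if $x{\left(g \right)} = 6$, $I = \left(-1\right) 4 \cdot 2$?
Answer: $522720$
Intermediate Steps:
$I = -8$ ($I = \left(-4\right) 2 = -8$)
$S{\left(Z,D \right)} = -16 - 8 D$ ($S{\left(Z,D \right)} = - 8 \left(D + 2\right) = - 8 \left(2 + D\right) = -16 - 8 D$)
$h = 990$ ($h = - 3 \left(-15 - 40\right) \left(-1 + 7\right) = - 3 \left(-15 - 40\right) 6 = - 3 \left(\left(-55\right) 6\right) = \left(-3\right) \left(-330\right) = 990$)
$x{\left(-1 \right)} \left(-11\right) \left(-8\right) h = 6 \left(-11\right) \left(-8\right) 990 = \left(-66\right) \left(-8\right) 990 = 528 \cdot 990 = 522720$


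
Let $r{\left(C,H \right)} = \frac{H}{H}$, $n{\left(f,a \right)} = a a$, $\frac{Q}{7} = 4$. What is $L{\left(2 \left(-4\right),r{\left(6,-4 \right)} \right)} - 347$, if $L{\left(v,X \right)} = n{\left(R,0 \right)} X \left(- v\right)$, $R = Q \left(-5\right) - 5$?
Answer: $-347$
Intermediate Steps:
$Q = 28$ ($Q = 7 \cdot 4 = 28$)
$R = -145$ ($R = 28 \left(-5\right) - 5 = -140 - 5 = -145$)
$n{\left(f,a \right)} = a^{2}$
$r{\left(C,H \right)} = 1$
$L{\left(v,X \right)} = 0$ ($L{\left(v,X \right)} = 0^{2} X \left(- v\right) = 0 X \left(- v\right) = 0 \left(- v\right) = 0$)
$L{\left(2 \left(-4\right),r{\left(6,-4 \right)} \right)} - 347 = 0 - 347 = -347$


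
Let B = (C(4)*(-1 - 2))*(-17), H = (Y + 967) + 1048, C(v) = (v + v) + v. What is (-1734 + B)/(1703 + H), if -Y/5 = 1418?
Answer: 187/562 ≈ 0.33274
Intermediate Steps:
C(v) = 3*v (C(v) = 2*v + v = 3*v)
Y = -7090 (Y = -5*1418 = -7090)
H = -5075 (H = (-7090 + 967) + 1048 = -6123 + 1048 = -5075)
B = 612 (B = ((3*4)*(-1 - 2))*(-17) = (12*(-3))*(-17) = -36*(-17) = 612)
(-1734 + B)/(1703 + H) = (-1734 + 612)/(1703 - 5075) = -1122/(-3372) = -1122*(-1/3372) = 187/562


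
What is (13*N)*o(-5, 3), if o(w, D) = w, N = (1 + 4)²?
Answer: -1625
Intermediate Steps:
N = 25 (N = 5² = 25)
(13*N)*o(-5, 3) = (13*25)*(-5) = 325*(-5) = -1625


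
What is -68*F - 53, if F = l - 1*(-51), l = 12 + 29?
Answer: -6309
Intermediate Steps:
l = 41
F = 92 (F = 41 - 1*(-51) = 41 + 51 = 92)
-68*F - 53 = -68*92 - 53 = -6256 - 53 = -6309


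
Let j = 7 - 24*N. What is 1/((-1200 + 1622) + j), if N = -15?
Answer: 1/789 ≈ 0.0012674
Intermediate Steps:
j = 367 (j = 7 - 24*(-15) = 7 + 360 = 367)
1/((-1200 + 1622) + j) = 1/((-1200 + 1622) + 367) = 1/(422 + 367) = 1/789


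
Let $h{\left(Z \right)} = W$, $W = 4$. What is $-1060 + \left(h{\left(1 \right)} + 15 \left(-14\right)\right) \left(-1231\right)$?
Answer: $252526$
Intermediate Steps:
$h{\left(Z \right)} = 4$
$-1060 + \left(h{\left(1 \right)} + 15 \left(-14\right)\right) \left(-1231\right) = -1060 + \left(4 + 15 \left(-14\right)\right) \left(-1231\right) = -1060 + \left(4 - 210\right) \left(-1231\right) = -1060 - -253586 = -1060 + 253586 = 252526$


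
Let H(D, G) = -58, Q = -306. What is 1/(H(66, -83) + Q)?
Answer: -1/364 ≈ -0.0027473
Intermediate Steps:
1/(H(66, -83) + Q) = 1/(-58 - 306) = 1/(-364) = -1/364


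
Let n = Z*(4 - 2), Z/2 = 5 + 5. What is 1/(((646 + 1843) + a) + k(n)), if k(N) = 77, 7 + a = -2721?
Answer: -1/162 ≈ -0.0061728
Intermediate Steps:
a = -2728 (a = -7 - 2721 = -2728)
Z = 20 (Z = 2*(5 + 5) = 2*10 = 20)
n = 40 (n = 20*(4 - 2) = 20*2 = 40)
1/(((646 + 1843) + a) + k(n)) = 1/(((646 + 1843) - 2728) + 77) = 1/((2489 - 2728) + 77) = 1/(-239 + 77) = 1/(-162) = -1/162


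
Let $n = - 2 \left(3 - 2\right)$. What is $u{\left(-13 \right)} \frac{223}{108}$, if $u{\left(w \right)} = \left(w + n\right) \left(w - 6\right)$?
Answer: $\frac{21185}{36} \approx 588.47$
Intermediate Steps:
$n = -2$ ($n = \left(-2\right) 1 = -2$)
$u{\left(w \right)} = \left(-6 + w\right) \left(-2 + w\right)$ ($u{\left(w \right)} = \left(w - 2\right) \left(w - 6\right) = \left(-2 + w\right) \left(-6 + w\right) = \left(-6 + w\right) \left(-2 + w\right)$)
$u{\left(-13 \right)} \frac{223}{108} = \left(12 + \left(-13\right)^{2} - -104\right) \frac{223}{108} = \left(12 + 169 + 104\right) 223 \cdot \frac{1}{108} = 285 \cdot \frac{223}{108} = \frac{21185}{36}$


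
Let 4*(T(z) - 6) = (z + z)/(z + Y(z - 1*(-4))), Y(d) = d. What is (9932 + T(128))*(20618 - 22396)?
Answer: -1148563108/65 ≈ -1.7670e+7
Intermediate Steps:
T(z) = 6 + z/(2*(4 + 2*z)) (T(z) = 6 + ((z + z)/(z + (z - 1*(-4))))/4 = 6 + ((2*z)/(z + (z + 4)))/4 = 6 + ((2*z)/(z + (4 + z)))/4 = 6 + ((2*z)/(4 + 2*z))/4 = 6 + (2*z/(4 + 2*z))/4 = 6 + z/(2*(4 + 2*z)))
(9932 + T(128))*(20618 - 22396) = (9932 + (48 + 25*128)/(4*(2 + 128)))*(20618 - 22396) = (9932 + (¼)*(48 + 3200)/130)*(-1778) = (9932 + (¼)*(1/130)*3248)*(-1778) = (9932 + 406/65)*(-1778) = (645986/65)*(-1778) = -1148563108/65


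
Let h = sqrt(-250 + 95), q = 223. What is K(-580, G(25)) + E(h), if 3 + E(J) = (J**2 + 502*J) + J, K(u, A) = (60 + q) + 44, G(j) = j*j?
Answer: 169 + 503*I*sqrt(155) ≈ 169.0 + 6262.3*I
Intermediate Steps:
G(j) = j**2
K(u, A) = 327 (K(u, A) = (60 + 223) + 44 = 283 + 44 = 327)
h = I*sqrt(155) (h = sqrt(-155) = I*sqrt(155) ≈ 12.45*I)
E(J) = -3 + J**2 + 503*J (E(J) = -3 + ((J**2 + 502*J) + J) = -3 + (J**2 + 503*J) = -3 + J**2 + 503*J)
K(-580, G(25)) + E(h) = 327 + (-3 + (I*sqrt(155))**2 + 503*(I*sqrt(155))) = 327 + (-3 - 155 + 503*I*sqrt(155)) = 327 + (-158 + 503*I*sqrt(155)) = 169 + 503*I*sqrt(155)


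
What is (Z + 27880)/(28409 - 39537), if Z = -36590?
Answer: 335/428 ≈ 0.78271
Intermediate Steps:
(Z + 27880)/(28409 - 39537) = (-36590 + 27880)/(28409 - 39537) = -8710/(-11128) = -8710*(-1/11128) = 335/428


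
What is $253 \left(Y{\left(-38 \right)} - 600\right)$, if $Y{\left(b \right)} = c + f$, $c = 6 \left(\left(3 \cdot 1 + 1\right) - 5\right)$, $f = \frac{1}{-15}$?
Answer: $- \frac{2300023}{15} \approx -1.5333 \cdot 10^{5}$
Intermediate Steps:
$f = - \frac{1}{15} \approx -0.066667$
$c = -6$ ($c = 6 \left(\left(3 + 1\right) - 5\right) = 6 \left(4 - 5\right) = 6 \left(-1\right) = -6$)
$Y{\left(b \right)} = - \frac{91}{15}$ ($Y{\left(b \right)} = -6 - \frac{1}{15} = - \frac{91}{15}$)
$253 \left(Y{\left(-38 \right)} - 600\right) = 253 \left(- \frac{91}{15} - 600\right) = 253 \left(- \frac{9091}{15}\right) = - \frac{2300023}{15}$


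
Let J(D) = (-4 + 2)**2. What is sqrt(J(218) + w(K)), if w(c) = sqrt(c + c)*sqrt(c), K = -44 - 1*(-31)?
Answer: sqrt(4 - 13*sqrt(2)) ≈ 3.7927*I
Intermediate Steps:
J(D) = 4 (J(D) = (-2)**2 = 4)
K = -13 (K = -44 + 31 = -13)
w(c) = c*sqrt(2) (w(c) = sqrt(2*c)*sqrt(c) = (sqrt(2)*sqrt(c))*sqrt(c) = c*sqrt(2))
sqrt(J(218) + w(K)) = sqrt(4 - 13*sqrt(2))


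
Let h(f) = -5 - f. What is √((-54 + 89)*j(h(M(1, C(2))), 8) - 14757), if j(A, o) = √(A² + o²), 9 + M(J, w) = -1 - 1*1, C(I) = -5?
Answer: I*√14407 ≈ 120.03*I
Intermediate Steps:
M(J, w) = -11 (M(J, w) = -9 + (-1 - 1*1) = -9 + (-1 - 1) = -9 - 2 = -11)
√((-54 + 89)*j(h(M(1, C(2))), 8) - 14757) = √((-54 + 89)*√((-5 - 1*(-11))² + 8²) - 14757) = √(35*√((-5 + 11)² + 64) - 14757) = √(35*√(6² + 64) - 14757) = √(35*√(36 + 64) - 14757) = √(35*√100 - 14757) = √(35*10 - 14757) = √(350 - 14757) = √(-14407) = I*√14407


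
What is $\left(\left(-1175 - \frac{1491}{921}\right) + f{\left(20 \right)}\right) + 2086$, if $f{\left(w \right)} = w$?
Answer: $\frac{285320}{307} \approx 929.38$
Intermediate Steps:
$\left(\left(-1175 - \frac{1491}{921}\right) + f{\left(20 \right)}\right) + 2086 = \left(\left(-1175 - \frac{1491}{921}\right) + 20\right) + 2086 = \left(\left(-1175 - \frac{497}{307}\right) + 20\right) + 2086 = \left(- \frac{361222}{307} + 20\right) + 2086 = - \frac{355082}{307} + 2086 = \frac{285320}{307}$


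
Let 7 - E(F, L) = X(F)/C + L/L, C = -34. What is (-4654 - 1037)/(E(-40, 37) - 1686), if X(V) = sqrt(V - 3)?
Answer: 11052377280/3262694443 + 193494*I*sqrt(43)/3262694443 ≈ 3.3875 + 0.00038889*I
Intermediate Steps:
X(V) = sqrt(-3 + V)
E(F, L) = 6 + sqrt(-3 + F)/34 (E(F, L) = 7 - (sqrt(-3 + F)/(-34) + L/L) = 7 - (sqrt(-3 + F)*(-1/34) + 1) = 7 - (-sqrt(-3 + F)/34 + 1) = 7 - (1 - sqrt(-3 + F)/34) = 7 + (-1 + sqrt(-3 + F)/34) = 6 + sqrt(-3 + F)/34)
(-4654 - 1037)/(E(-40, 37) - 1686) = (-4654 - 1037)/((6 + sqrt(-3 - 40)/34) - 1686) = -5691/((6 + sqrt(-43)/34) - 1686) = -5691/((6 + (I*sqrt(43))/34) - 1686) = -5691/((6 + I*sqrt(43)/34) - 1686) = -5691/(-1680 + I*sqrt(43)/34)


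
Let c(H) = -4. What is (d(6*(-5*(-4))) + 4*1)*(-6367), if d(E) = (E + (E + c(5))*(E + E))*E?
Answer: -21362583868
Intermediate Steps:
d(E) = E*(E + 2*E*(-4 + E)) (d(E) = (E + (E - 4)*(E + E))*E = (E + (-4 + E)*(2*E))*E = (E + 2*E*(-4 + E))*E = E*(E + 2*E*(-4 + E)))
(d(6*(-5*(-4))) + 4*1)*(-6367) = ((6*(-5*(-4)))²*(-7 + 2*(6*(-5*(-4)))) + 4*1)*(-6367) = ((6*20)²*(-7 + 2*(6*20)) + 4)*(-6367) = (120²*(-7 + 2*120) + 4)*(-6367) = (14400*(-7 + 240) + 4)*(-6367) = (14400*233 + 4)*(-6367) = (3355200 + 4)*(-6367) = 3355204*(-6367) = -21362583868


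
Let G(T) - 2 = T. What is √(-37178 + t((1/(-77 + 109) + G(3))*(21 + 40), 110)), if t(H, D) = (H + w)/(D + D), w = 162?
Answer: I*√1151559706/176 ≈ 192.81*I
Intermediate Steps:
G(T) = 2 + T
t(H, D) = (162 + H)/(2*D) (t(H, D) = (H + 162)/(D + D) = (162 + H)/((2*D)) = (162 + H)*(1/(2*D)) = (162 + H)/(2*D))
√(-37178 + t((1/(-77 + 109) + G(3))*(21 + 40), 110)) = √(-37178 + (½)*(162 + (1/(-77 + 109) + (2 + 3))*(21 + 40))/110) = √(-37178 + (½)*(1/110)*(162 + (1/32 + 5)*61)) = √(-37178 + (½)*(1/110)*(162 + (161/32)*61)) = √(-37178 + (½)*(1/110)*(162 + 9821/32)) = √(-37178 + (½)*(1/110)*(15005/32)) = √(-37178 + 3001/1408) = √(-52343623/1408) = I*√1151559706/176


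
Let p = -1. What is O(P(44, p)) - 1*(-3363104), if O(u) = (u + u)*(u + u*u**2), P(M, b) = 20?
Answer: 3683904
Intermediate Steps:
O(u) = 2*u*(u + u**3) (O(u) = (2*u)*(u + u**3) = 2*u*(u + u**3))
O(P(44, p)) - 1*(-3363104) = 2*20**2*(1 + 20**2) - 1*(-3363104) = 2*400*(1 + 400) + 3363104 = 2*400*401 + 3363104 = 320800 + 3363104 = 3683904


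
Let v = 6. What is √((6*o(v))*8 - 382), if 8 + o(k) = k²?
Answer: √962 ≈ 31.016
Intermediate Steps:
o(k) = -8 + k²
√((6*o(v))*8 - 382) = √((6*(-8 + 6²))*8 - 382) = √((6*(-8 + 36))*8 - 382) = √((6*28)*8 - 382) = √(168*8 - 382) = √(1344 - 382) = √962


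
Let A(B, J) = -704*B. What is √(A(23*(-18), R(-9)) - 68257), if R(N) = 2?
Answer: √223199 ≈ 472.44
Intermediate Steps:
√(A(23*(-18), R(-9)) - 68257) = √(-16192*(-18) - 68257) = √(-704*(-414) - 68257) = √(291456 - 68257) = √223199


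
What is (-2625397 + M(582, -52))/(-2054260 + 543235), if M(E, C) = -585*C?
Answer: 2594977/1511025 ≈ 1.7174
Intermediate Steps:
(-2625397 + M(582, -52))/(-2054260 + 543235) = (-2625397 - 585*(-52))/(-2054260 + 543235) = (-2625397 + 30420)/(-1511025) = -2594977*(-1/1511025) = 2594977/1511025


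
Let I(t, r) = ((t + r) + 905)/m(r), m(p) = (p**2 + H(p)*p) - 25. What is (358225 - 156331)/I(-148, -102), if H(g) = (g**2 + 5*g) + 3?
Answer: -40343064762/131 ≈ -3.0796e+8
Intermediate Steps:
H(g) = 3 + g**2 + 5*g
m(p) = -25 + p**2 + p*(3 + p**2 + 5*p) (m(p) = (p**2 + (3 + p**2 + 5*p)*p) - 25 = (p**2 + p*(3 + p**2 + 5*p)) - 25 = -25 + p**2 + p*(3 + p**2 + 5*p))
I(t, r) = (905 + r + t)/(-25 + r**3 + 3*r + 6*r**2) (I(t, r) = ((t + r) + 905)/(-25 + r**3 + 3*r + 6*r**2) = ((r + t) + 905)/(-25 + r**3 + 3*r + 6*r**2) = (905 + r + t)/(-25 + r**3 + 3*r + 6*r**2))
(358225 - 156331)/I(-148, -102) = (358225 - 156331)/(((905 - 102 - 148)/(-25 + (-102)**3 + 3*(-102) + 6*(-102)**2))) = 201894/((655/(-25 - 1061208 - 306 + 6*10404))) = 201894/((655/(-25 - 1061208 - 306 + 62424))) = 201894/((655/(-999115))) = 201894/((-1/999115*655)) = 201894/(-131/199823) = 201894*(-199823/131) = -40343064762/131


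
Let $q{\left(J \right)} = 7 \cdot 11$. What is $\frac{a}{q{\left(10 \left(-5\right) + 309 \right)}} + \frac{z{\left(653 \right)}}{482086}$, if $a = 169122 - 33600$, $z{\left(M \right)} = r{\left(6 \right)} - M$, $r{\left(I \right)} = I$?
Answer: $\frac{5939382643}{3374602} \approx 1760.0$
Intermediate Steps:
$z{\left(M \right)} = 6 - M$
$q{\left(J \right)} = 77$
$a = 135522$
$\frac{a}{q{\left(10 \left(-5\right) + 309 \right)}} + \frac{z{\left(653 \right)}}{482086} = \frac{135522}{77} + \frac{6 - 653}{482086} = 135522 \cdot \frac{1}{77} + \left(6 - 653\right) \frac{1}{482086} = \frac{135522}{77} - \frac{647}{482086} = \frac{5939382643}{3374602}$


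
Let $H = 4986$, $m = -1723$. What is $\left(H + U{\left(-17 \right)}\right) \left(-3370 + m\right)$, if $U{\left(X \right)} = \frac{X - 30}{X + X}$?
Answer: $- \frac{863625103}{34} \approx -2.5401 \cdot 10^{7}$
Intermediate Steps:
$U{\left(X \right)} = \frac{-30 + X}{2 X}$
$\left(H + U{\left(-17 \right)}\right) \left(-3370 + m\right) = \left(4986 + \frac{-30 - 17}{2 \left(-17\right)}\right) \left(-3370 - 1723\right) = \left(4986 + \frac{1}{2} \left(- \frac{1}{17}\right) \left(-47\right)\right) \left(-5093\right) = \left(4986 + \frac{47}{34}\right) \left(-5093\right) = \frac{169571}{34} \left(-5093\right) = - \frac{863625103}{34}$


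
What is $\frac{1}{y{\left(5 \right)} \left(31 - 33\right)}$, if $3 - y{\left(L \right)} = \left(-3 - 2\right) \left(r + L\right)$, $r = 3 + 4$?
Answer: $- \frac{1}{126} \approx -0.0079365$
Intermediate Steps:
$r = 7$
$y{\left(L \right)} = 38 + 5 L$ ($y{\left(L \right)} = 3 - \left(-3 - 2\right) \left(7 + L\right) = 3 - - 5 \left(7 + L\right) = 3 - \left(-35 - 5 L\right) = 3 + \left(35 + 5 L\right) = 38 + 5 L$)
$\frac{1}{y{\left(5 \right)} \left(31 - 33\right)} = \frac{1}{\left(38 + 5 \cdot 5\right) \left(31 - 33\right)} = \frac{1}{\left(38 + 25\right) \left(-2\right)} = \frac{1}{63 \left(-2\right)} = \frac{1}{-126} = - \frac{1}{126}$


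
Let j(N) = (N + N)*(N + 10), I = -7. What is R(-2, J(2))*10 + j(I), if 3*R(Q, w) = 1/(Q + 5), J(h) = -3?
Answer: -368/9 ≈ -40.889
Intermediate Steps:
R(Q, w) = 1/(3*(5 + Q)) (R(Q, w) = 1/(3*(Q + 5)) = 1/(3*(5 + Q)))
j(N) = 2*N*(10 + N) (j(N) = (2*N)*(10 + N) = 2*N*(10 + N))
R(-2, J(2))*10 + j(I) = (1/(3*(5 - 2)))*10 + 2*(-7)*(10 - 7) = ((⅓)/3)*10 + 2*(-7)*3 = ((⅓)*(⅓))*10 - 42 = (⅑)*10 - 42 = 10/9 - 42 = -368/9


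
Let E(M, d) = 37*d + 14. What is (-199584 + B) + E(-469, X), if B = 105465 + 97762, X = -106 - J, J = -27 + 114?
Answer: -3484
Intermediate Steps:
J = 87
X = -193 (X = -106 - 1*87 = -106 - 87 = -193)
E(M, d) = 14 + 37*d
B = 203227
(-199584 + B) + E(-469, X) = (-199584 + 203227) + (14 + 37*(-193)) = 3643 + (14 - 7141) = 3643 - 7127 = -3484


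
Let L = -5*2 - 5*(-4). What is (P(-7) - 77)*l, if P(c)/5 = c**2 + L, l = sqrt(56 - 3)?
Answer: 218*sqrt(53) ≈ 1587.1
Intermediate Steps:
L = 10 (L = -10 + 20 = 10)
l = sqrt(53) ≈ 7.2801
P(c) = 50 + 5*c**2 (P(c) = 5*(c**2 + 10) = 5*(10 + c**2) = 50 + 5*c**2)
(P(-7) - 77)*l = ((50 + 5*(-7)**2) - 77)*sqrt(53) = ((50 + 5*49) - 77)*sqrt(53) = ((50 + 245) - 77)*sqrt(53) = (295 - 77)*sqrt(53) = 218*sqrt(53)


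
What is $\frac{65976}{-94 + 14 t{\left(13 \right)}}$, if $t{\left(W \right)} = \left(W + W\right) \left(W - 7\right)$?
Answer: $\frac{32988}{1045} \approx 31.567$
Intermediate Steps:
$t{\left(W \right)} = 2 W \left(-7 + W\right)$
$\frac{65976}{-94 + 14 t{\left(13 \right)}} = \frac{65976}{-94 + 14 \cdot 2 \cdot 13 \left(-7 + 13\right)} = \frac{65976}{-94 + 14 \cdot 2 \cdot 13 \cdot 6} = \frac{65976}{-94 + 14 \cdot 156} = \frac{65976}{-94 + 2184} = \frac{65976}{2090} = 65976 \cdot \frac{1}{2090} = \frac{32988}{1045}$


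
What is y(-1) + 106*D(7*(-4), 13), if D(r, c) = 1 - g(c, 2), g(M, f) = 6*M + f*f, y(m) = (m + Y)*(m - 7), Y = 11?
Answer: -8666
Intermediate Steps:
y(m) = (-7 + m)*(11 + m) (y(m) = (m + 11)*(m - 7) = (11 + m)*(-7 + m) = (-7 + m)*(11 + m))
g(M, f) = f² + 6*M (g(M, f) = 6*M + f² = f² + 6*M)
D(r, c) = -3 - 6*c (D(r, c) = 1 - (2² + 6*c) = 1 - (4 + 6*c) = 1 + (-4 - 6*c) = -3 - 6*c)
y(-1) + 106*D(7*(-4), 13) = (-77 + (-1)² + 4*(-1)) + 106*(-3 - 6*13) = (-77 + 1 - 4) + 106*(-3 - 78) = -80 + 106*(-81) = -80 - 8586 = -8666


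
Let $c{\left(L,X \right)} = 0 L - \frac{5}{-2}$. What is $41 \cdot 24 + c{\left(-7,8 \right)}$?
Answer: $\frac{1973}{2} \approx 986.5$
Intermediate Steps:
$c{\left(L,X \right)} = \frac{5}{2}$ ($c{\left(L,X \right)} = 0 - - \frac{5}{2} = 0 + \frac{5}{2} = \frac{5}{2}$)
$41 \cdot 24 + c{\left(-7,8 \right)} = 41 \cdot 24 + \frac{5}{2} = 984 + \frac{5}{2} = \frac{1973}{2}$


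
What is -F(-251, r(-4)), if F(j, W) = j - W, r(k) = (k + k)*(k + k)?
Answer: 315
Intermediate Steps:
r(k) = 4*k² (r(k) = (2*k)*(2*k) = 4*k²)
-F(-251, r(-4)) = -(-251 - 4*(-4)²) = -(-251 - 4*16) = -(-251 - 1*64) = -(-251 - 64) = -1*(-315) = 315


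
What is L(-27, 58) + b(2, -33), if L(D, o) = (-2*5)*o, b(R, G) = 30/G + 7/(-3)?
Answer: -19247/33 ≈ -583.24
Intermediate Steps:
b(R, G) = -7/3 + 30/G (b(R, G) = 30/G + 7*(-1/3) = 30/G - 7/3 = -7/3 + 30/G)
L(D, o) = -10*o
L(-27, 58) + b(2, -33) = -10*58 + (-7/3 + 30/(-33)) = -580 + (-7/3 + 30*(-1/33)) = -580 + (-7/3 - 10/11) = -580 - 107/33 = -19247/33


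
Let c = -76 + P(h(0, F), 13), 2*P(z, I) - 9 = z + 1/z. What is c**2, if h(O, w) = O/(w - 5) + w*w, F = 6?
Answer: 14830201/5184 ≈ 2860.8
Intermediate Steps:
h(O, w) = w**2 + O/(-5 + w) (h(O, w) = O/(-5 + w) + w**2 = w**2 + O/(-5 + w))
P(z, I) = 9/2 + z/2 + 1/(2*z) (P(z, I) = 9/2 + (z + 1/z)/2 = 9/2 + (z/2 + 1/(2*z)) = 9/2 + z/2 + 1/(2*z))
c = -3851/72 (c = -76 + (1 + ((0 + 6**3 - 5*6**2)/(-5 + 6))*(9 + (0 + 6**3 - 5*6**2)/(-5 + 6)))/(2*(((0 + 6**3 - 5*6**2)/(-5 + 6)))) = -76 + (1 + ((0 + 216 - 5*36)/1)*(9 + (0 + 216 - 5*36)/1))/(2*(((0 + 216 - 5*36)/1))) = -76 + (1 + (1*(0 + 216 - 180))*(9 + 1*(0 + 216 - 180)))/(2*((1*(0 + 216 - 180)))) = -76 + (1 + (1*36)*(9 + 1*36))/(2*((1*36))) = -76 + (1/2)*(1 + 36*(9 + 36))/36 = -76 + (1/2)*(1/36)*(1 + 36*45) = -76 + (1/2)*(1/36)*(1 + 1620) = -76 + (1/2)*(1/36)*1621 = -76 + 1621/72 = -3851/72 ≈ -53.486)
c**2 = (-3851/72)**2 = 14830201/5184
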